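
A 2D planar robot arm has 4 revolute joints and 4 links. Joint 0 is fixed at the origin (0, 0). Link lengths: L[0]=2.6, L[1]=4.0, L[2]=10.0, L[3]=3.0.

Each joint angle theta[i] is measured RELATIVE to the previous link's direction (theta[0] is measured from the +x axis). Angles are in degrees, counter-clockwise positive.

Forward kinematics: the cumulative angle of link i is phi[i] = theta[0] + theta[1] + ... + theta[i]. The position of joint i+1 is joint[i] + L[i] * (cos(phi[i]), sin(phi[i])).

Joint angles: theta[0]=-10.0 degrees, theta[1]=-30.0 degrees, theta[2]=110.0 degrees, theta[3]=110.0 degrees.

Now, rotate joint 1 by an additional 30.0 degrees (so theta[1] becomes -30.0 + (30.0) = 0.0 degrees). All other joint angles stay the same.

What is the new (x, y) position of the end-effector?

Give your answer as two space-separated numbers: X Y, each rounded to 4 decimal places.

Answer: 2.1652 7.2020

Derivation:
joint[0] = (0.0000, 0.0000)  (base)
link 0: phi[0] = -10 = -10 deg
  cos(-10 deg) = 0.9848, sin(-10 deg) = -0.1736
  joint[1] = (0.0000, 0.0000) + 2.6 * (0.9848, -0.1736) = (0.0000 + 2.5605, 0.0000 + -0.4515) = (2.5605, -0.4515)
link 1: phi[1] = -10 + 0 = -10 deg
  cos(-10 deg) = 0.9848, sin(-10 deg) = -0.1736
  joint[2] = (2.5605, -0.4515) + 4 * (0.9848, -0.1736) = (2.5605 + 3.9392, -0.4515 + -0.6946) = (6.4997, -1.1461)
link 2: phi[2] = -10 + 0 + 110 = 100 deg
  cos(100 deg) = -0.1736, sin(100 deg) = 0.9848
  joint[3] = (6.4997, -1.1461) + 10 * (-0.1736, 0.9848) = (6.4997 + -1.7365, -1.1461 + 9.8481) = (4.7632, 8.7020)
link 3: phi[3] = -10 + 0 + 110 + 110 = 210 deg
  cos(210 deg) = -0.8660, sin(210 deg) = -0.5000
  joint[4] = (4.7632, 8.7020) + 3 * (-0.8660, -0.5000) = (4.7632 + -2.5981, 8.7020 + -1.5000) = (2.1652, 7.2020)
End effector: (2.1652, 7.2020)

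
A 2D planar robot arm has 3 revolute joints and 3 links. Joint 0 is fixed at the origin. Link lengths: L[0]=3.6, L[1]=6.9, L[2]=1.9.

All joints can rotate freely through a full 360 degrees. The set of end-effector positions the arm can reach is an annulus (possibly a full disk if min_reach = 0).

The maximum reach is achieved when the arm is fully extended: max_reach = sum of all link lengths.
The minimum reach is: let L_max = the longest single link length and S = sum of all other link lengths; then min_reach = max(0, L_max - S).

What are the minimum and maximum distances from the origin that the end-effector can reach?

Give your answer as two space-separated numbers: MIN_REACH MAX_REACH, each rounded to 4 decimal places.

Link lengths: [3.6, 6.9, 1.9]
max_reach = 3.6 + 6.9 + 1.9 = 12.4
L_max = max([3.6, 6.9, 1.9]) = 6.9
S (sum of others) = 12.4 - 6.9 = 5.5
min_reach = max(0, 6.9 - 5.5) = max(0, 1.4) = 1.4

Answer: 1.4000 12.4000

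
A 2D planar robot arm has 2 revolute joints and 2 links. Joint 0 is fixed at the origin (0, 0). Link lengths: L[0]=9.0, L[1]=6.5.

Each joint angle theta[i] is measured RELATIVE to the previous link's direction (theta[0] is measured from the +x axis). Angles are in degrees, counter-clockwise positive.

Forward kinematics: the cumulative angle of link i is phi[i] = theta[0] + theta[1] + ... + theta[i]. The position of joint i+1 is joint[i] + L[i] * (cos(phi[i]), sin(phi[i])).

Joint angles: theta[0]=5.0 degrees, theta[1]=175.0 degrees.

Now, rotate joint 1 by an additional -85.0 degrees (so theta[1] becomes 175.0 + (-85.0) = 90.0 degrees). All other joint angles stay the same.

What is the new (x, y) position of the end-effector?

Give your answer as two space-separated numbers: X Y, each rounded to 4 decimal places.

joint[0] = (0.0000, 0.0000)  (base)
link 0: phi[0] = 5 = 5 deg
  cos(5 deg) = 0.9962, sin(5 deg) = 0.0872
  joint[1] = (0.0000, 0.0000) + 9 * (0.9962, 0.0872) = (0.0000 + 8.9658, 0.0000 + 0.7844) = (8.9658, 0.7844)
link 1: phi[1] = 5 + 90 = 95 deg
  cos(95 deg) = -0.0872, sin(95 deg) = 0.9962
  joint[2] = (8.9658, 0.7844) + 6.5 * (-0.0872, 0.9962) = (8.9658 + -0.5665, 0.7844 + 6.4753) = (8.3992, 7.2597)
End effector: (8.3992, 7.2597)

Answer: 8.3992 7.2597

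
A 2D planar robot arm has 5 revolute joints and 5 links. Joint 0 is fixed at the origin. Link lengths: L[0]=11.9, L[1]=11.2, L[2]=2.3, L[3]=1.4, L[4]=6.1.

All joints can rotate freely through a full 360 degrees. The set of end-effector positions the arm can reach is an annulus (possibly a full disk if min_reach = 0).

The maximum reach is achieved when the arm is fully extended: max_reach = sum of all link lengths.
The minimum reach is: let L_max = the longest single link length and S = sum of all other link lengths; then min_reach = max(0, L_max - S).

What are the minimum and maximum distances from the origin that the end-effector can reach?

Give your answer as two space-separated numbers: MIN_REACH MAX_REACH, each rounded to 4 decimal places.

Link lengths: [11.9, 11.2, 2.3, 1.4, 6.1]
max_reach = 11.9 + 11.2 + 2.3 + 1.4 + 6.1 = 32.9
L_max = max([11.9, 11.2, 2.3, 1.4, 6.1]) = 11.9
S (sum of others) = 32.9 - 11.9 = 21
min_reach = max(0, 11.9 - 21) = max(0, -9.1) = 0

Answer: 0.0000 32.9000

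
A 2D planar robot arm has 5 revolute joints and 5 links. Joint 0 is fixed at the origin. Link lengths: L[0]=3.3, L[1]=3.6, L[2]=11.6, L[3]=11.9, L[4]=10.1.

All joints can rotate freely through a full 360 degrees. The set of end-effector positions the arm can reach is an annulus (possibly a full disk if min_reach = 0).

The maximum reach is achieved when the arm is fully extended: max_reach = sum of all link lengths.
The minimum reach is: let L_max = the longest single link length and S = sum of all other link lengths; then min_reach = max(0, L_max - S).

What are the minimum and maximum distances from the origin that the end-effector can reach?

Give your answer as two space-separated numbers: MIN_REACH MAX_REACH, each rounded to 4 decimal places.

Link lengths: [3.3, 3.6, 11.6, 11.9, 10.1]
max_reach = 3.3 + 3.6 + 11.6 + 11.9 + 10.1 = 40.5
L_max = max([3.3, 3.6, 11.6, 11.9, 10.1]) = 11.9
S (sum of others) = 40.5 - 11.9 = 28.6
min_reach = max(0, 11.9 - 28.6) = max(0, -16.7) = 0

Answer: 0.0000 40.5000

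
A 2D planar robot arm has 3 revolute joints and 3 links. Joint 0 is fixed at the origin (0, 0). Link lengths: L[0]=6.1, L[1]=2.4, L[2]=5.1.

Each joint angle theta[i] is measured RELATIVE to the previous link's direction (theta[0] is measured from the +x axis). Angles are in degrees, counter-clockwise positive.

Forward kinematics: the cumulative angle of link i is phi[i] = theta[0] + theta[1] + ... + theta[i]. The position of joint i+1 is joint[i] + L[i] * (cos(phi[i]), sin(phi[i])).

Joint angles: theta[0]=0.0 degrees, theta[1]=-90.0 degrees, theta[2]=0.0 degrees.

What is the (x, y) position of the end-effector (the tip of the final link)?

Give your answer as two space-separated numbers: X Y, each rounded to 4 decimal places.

Answer: 6.1000 -7.5000

Derivation:
joint[0] = (0.0000, 0.0000)  (base)
link 0: phi[0] = 0 = 0 deg
  cos(0 deg) = 1.0000, sin(0 deg) = 0.0000
  joint[1] = (0.0000, 0.0000) + 6.1 * (1.0000, 0.0000) = (0.0000 + 6.1000, 0.0000 + 0.0000) = (6.1000, 0.0000)
link 1: phi[1] = 0 + -90 = -90 deg
  cos(-90 deg) = 0.0000, sin(-90 deg) = -1.0000
  joint[2] = (6.1000, 0.0000) + 2.4 * (0.0000, -1.0000) = (6.1000 + 0.0000, 0.0000 + -2.4000) = (6.1000, -2.4000)
link 2: phi[2] = 0 + -90 + 0 = -90 deg
  cos(-90 deg) = 0.0000, sin(-90 deg) = -1.0000
  joint[3] = (6.1000, -2.4000) + 5.1 * (0.0000, -1.0000) = (6.1000 + 0.0000, -2.4000 + -5.1000) = (6.1000, -7.5000)
End effector: (6.1000, -7.5000)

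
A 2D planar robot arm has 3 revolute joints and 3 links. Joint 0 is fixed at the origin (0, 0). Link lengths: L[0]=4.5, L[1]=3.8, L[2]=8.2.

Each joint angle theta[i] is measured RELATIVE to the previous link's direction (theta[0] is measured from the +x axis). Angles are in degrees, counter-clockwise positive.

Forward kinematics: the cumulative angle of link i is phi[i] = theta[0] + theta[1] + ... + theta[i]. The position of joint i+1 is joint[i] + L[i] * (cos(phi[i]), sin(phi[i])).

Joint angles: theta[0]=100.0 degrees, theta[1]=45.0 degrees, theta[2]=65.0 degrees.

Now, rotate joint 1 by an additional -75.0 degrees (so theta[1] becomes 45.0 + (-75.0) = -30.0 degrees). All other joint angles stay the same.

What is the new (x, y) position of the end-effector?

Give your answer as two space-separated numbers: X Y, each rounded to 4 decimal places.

Answer: -5.2800 13.8007

Derivation:
joint[0] = (0.0000, 0.0000)  (base)
link 0: phi[0] = 100 = 100 deg
  cos(100 deg) = -0.1736, sin(100 deg) = 0.9848
  joint[1] = (0.0000, 0.0000) + 4.5 * (-0.1736, 0.9848) = (0.0000 + -0.7814, 0.0000 + 4.4316) = (-0.7814, 4.4316)
link 1: phi[1] = 100 + -30 = 70 deg
  cos(70 deg) = 0.3420, sin(70 deg) = 0.9397
  joint[2] = (-0.7814, 4.4316) + 3.8 * (0.3420, 0.9397) = (-0.7814 + 1.2997, 4.4316 + 3.5708) = (0.5183, 8.0025)
link 2: phi[2] = 100 + -30 + 65 = 135 deg
  cos(135 deg) = -0.7071, sin(135 deg) = 0.7071
  joint[3] = (0.5183, 8.0025) + 8.2 * (-0.7071, 0.7071) = (0.5183 + -5.7983, 8.0025 + 5.7983) = (-5.2800, 13.8007)
End effector: (-5.2800, 13.8007)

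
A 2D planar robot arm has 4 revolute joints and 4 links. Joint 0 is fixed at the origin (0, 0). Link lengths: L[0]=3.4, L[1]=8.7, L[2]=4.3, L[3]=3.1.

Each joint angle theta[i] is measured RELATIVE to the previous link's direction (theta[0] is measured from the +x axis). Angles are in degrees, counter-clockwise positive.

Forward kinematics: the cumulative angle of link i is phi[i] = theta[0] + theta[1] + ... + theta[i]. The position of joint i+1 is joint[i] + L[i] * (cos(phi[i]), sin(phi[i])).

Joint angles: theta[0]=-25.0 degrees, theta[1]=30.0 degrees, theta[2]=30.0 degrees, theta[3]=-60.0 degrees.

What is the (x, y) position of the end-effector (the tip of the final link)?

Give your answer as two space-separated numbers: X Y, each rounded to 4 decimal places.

Answer: 18.0802 0.4776

Derivation:
joint[0] = (0.0000, 0.0000)  (base)
link 0: phi[0] = -25 = -25 deg
  cos(-25 deg) = 0.9063, sin(-25 deg) = -0.4226
  joint[1] = (0.0000, 0.0000) + 3.4 * (0.9063, -0.4226) = (0.0000 + 3.0814, 0.0000 + -1.4369) = (3.0814, -1.4369)
link 1: phi[1] = -25 + 30 = 5 deg
  cos(5 deg) = 0.9962, sin(5 deg) = 0.0872
  joint[2] = (3.0814, -1.4369) + 8.7 * (0.9962, 0.0872) = (3.0814 + 8.6669, -1.4369 + 0.7583) = (11.7483, -0.6786)
link 2: phi[2] = -25 + 30 + 30 = 35 deg
  cos(35 deg) = 0.8192, sin(35 deg) = 0.5736
  joint[3] = (11.7483, -0.6786) + 4.3 * (0.8192, 0.5736) = (11.7483 + 3.5224, -0.6786 + 2.4664) = (15.2707, 1.7877)
link 3: phi[3] = -25 + 30 + 30 + -60 = -25 deg
  cos(-25 deg) = 0.9063, sin(-25 deg) = -0.4226
  joint[4] = (15.2707, 1.7877) + 3.1 * (0.9063, -0.4226) = (15.2707 + 2.8096, 1.7877 + -1.3101) = (18.0802, 0.4776)
End effector: (18.0802, 0.4776)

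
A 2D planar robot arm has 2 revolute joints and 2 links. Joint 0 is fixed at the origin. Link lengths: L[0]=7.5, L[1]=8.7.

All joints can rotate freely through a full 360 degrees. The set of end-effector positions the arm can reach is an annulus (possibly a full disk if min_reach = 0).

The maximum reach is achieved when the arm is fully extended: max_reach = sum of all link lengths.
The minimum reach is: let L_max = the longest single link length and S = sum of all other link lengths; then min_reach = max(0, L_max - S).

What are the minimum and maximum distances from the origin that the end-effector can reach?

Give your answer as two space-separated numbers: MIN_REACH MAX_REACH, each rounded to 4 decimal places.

Link lengths: [7.5, 8.7]
max_reach = 7.5 + 8.7 = 16.2
L_max = max([7.5, 8.7]) = 8.7
S (sum of others) = 16.2 - 8.7 = 7.5
min_reach = max(0, 8.7 - 7.5) = max(0, 1.2) = 1.2

Answer: 1.2000 16.2000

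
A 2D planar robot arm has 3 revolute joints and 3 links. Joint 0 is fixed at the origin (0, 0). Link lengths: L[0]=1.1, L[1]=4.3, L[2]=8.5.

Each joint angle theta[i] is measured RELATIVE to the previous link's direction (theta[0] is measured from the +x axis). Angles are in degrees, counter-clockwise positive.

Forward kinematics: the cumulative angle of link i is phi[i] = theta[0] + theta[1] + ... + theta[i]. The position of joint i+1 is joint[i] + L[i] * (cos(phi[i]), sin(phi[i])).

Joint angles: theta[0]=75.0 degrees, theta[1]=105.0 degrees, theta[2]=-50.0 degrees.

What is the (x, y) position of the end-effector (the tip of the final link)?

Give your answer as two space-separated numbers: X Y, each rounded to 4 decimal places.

Answer: -9.4790 7.5739

Derivation:
joint[0] = (0.0000, 0.0000)  (base)
link 0: phi[0] = 75 = 75 deg
  cos(75 deg) = 0.2588, sin(75 deg) = 0.9659
  joint[1] = (0.0000, 0.0000) + 1.1 * (0.2588, 0.9659) = (0.0000 + 0.2847, 0.0000 + 1.0625) = (0.2847, 1.0625)
link 1: phi[1] = 75 + 105 = 180 deg
  cos(180 deg) = -1.0000, sin(180 deg) = 0.0000
  joint[2] = (0.2847, 1.0625) + 4.3 * (-1.0000, 0.0000) = (0.2847 + -4.3000, 1.0625 + 0.0000) = (-4.0153, 1.0625)
link 2: phi[2] = 75 + 105 + -50 = 130 deg
  cos(130 deg) = -0.6428, sin(130 deg) = 0.7660
  joint[3] = (-4.0153, 1.0625) + 8.5 * (-0.6428, 0.7660) = (-4.0153 + -5.4637, 1.0625 + 6.5114) = (-9.4790, 7.5739)
End effector: (-9.4790, 7.5739)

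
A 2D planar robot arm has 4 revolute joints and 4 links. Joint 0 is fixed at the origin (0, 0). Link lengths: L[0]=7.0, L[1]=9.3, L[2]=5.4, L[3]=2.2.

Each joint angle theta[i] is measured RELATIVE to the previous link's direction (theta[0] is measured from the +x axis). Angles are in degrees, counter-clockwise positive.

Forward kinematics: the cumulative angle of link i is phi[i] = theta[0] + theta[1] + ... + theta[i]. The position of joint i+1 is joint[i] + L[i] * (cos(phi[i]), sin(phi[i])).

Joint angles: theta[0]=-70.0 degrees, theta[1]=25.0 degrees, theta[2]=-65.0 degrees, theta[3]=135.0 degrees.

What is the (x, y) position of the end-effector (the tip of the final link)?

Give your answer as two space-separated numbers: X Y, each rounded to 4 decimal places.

Answer: 9.1172 -17.2985

Derivation:
joint[0] = (0.0000, 0.0000)  (base)
link 0: phi[0] = -70 = -70 deg
  cos(-70 deg) = 0.3420, sin(-70 deg) = -0.9397
  joint[1] = (0.0000, 0.0000) + 7 * (0.3420, -0.9397) = (0.0000 + 2.3941, 0.0000 + -6.5778) = (2.3941, -6.5778)
link 1: phi[1] = -70 + 25 = -45 deg
  cos(-45 deg) = 0.7071, sin(-45 deg) = -0.7071
  joint[2] = (2.3941, -6.5778) + 9.3 * (0.7071, -0.7071) = (2.3941 + 6.5761, -6.5778 + -6.5761) = (8.9702, -13.1539)
link 2: phi[2] = -70 + 25 + -65 = -110 deg
  cos(-110 deg) = -0.3420, sin(-110 deg) = -0.9397
  joint[3] = (8.9702, -13.1539) + 5.4 * (-0.3420, -0.9397) = (8.9702 + -1.8469, -13.1539 + -5.0743) = (7.1233, -18.2283)
link 3: phi[3] = -70 + 25 + -65 + 135 = 25 deg
  cos(25 deg) = 0.9063, sin(25 deg) = 0.4226
  joint[4] = (7.1233, -18.2283) + 2.2 * (0.9063, 0.4226) = (7.1233 + 1.9939, -18.2283 + 0.9298) = (9.1172, -17.2985)
End effector: (9.1172, -17.2985)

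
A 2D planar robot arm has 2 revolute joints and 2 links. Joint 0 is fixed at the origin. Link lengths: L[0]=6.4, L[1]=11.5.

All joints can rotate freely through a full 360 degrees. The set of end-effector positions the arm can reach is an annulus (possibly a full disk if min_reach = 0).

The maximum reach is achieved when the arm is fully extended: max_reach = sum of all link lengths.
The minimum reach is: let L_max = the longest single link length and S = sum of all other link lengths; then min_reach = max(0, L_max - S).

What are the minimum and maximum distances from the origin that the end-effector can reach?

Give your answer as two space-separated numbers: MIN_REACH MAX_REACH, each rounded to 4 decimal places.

Link lengths: [6.4, 11.5]
max_reach = 6.4 + 11.5 = 17.9
L_max = max([6.4, 11.5]) = 11.5
S (sum of others) = 17.9 - 11.5 = 6.4
min_reach = max(0, 11.5 - 6.4) = max(0, 5.1) = 5.1

Answer: 5.1000 17.9000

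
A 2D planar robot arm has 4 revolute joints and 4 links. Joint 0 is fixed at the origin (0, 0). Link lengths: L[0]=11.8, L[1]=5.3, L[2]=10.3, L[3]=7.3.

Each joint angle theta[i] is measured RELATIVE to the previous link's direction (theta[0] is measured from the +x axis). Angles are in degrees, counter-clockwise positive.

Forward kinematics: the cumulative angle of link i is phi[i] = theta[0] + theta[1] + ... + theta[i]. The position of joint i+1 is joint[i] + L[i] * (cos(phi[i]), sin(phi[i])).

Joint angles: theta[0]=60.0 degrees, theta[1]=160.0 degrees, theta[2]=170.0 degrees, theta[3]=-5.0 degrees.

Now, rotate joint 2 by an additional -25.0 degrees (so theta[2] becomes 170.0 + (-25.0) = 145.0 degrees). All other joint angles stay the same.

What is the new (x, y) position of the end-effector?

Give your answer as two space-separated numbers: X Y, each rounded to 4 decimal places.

joint[0] = (0.0000, 0.0000)  (base)
link 0: phi[0] = 60 = 60 deg
  cos(60 deg) = 0.5000, sin(60 deg) = 0.8660
  joint[1] = (0.0000, 0.0000) + 11.8 * (0.5000, 0.8660) = (0.0000 + 5.9000, 0.0000 + 10.2191) = (5.9000, 10.2191)
link 1: phi[1] = 60 + 160 = 220 deg
  cos(220 deg) = -0.7660, sin(220 deg) = -0.6428
  joint[2] = (5.9000, 10.2191) + 5.3 * (-0.7660, -0.6428) = (5.9000 + -4.0600, 10.2191 + -3.4068) = (1.8400, 6.8123)
link 2: phi[2] = 60 + 160 + 145 = 365 deg
  cos(365 deg) = 0.9962, sin(365 deg) = 0.0872
  joint[3] = (1.8400, 6.8123) + 10.3 * (0.9962, 0.0872) = (1.8400 + 10.2608, 6.8123 + 0.8977) = (12.1008, 7.7100)
link 3: phi[3] = 60 + 160 + 145 + -5 = 360 deg
  cos(360 deg) = 1.0000, sin(360 deg) = -0.0000
  joint[4] = (12.1008, 7.7100) + 7.3 * (1.0000, -0.0000) = (12.1008 + 7.3000, 7.7100 + -0.0000) = (19.4008, 7.7100)
End effector: (19.4008, 7.7100)

Answer: 19.4008 7.7100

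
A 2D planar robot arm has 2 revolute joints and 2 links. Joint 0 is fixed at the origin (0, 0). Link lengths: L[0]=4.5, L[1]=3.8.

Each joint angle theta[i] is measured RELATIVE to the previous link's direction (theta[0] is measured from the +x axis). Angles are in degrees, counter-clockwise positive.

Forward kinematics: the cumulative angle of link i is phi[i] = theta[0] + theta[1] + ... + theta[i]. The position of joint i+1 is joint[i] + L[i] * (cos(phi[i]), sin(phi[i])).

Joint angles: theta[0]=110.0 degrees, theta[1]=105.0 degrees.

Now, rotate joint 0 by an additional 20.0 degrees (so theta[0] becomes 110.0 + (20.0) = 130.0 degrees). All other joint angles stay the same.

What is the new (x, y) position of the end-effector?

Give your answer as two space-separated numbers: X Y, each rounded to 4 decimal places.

joint[0] = (0.0000, 0.0000)  (base)
link 0: phi[0] = 130 = 130 deg
  cos(130 deg) = -0.6428, sin(130 deg) = 0.7660
  joint[1] = (0.0000, 0.0000) + 4.5 * (-0.6428, 0.7660) = (0.0000 + -2.8925, 0.0000 + 3.4472) = (-2.8925, 3.4472)
link 1: phi[1] = 130 + 105 = 235 deg
  cos(235 deg) = -0.5736, sin(235 deg) = -0.8192
  joint[2] = (-2.8925, 3.4472) + 3.8 * (-0.5736, -0.8192) = (-2.8925 + -2.1796, 3.4472 + -3.1128) = (-5.0721, 0.3344)
End effector: (-5.0721, 0.3344)

Answer: -5.0721 0.3344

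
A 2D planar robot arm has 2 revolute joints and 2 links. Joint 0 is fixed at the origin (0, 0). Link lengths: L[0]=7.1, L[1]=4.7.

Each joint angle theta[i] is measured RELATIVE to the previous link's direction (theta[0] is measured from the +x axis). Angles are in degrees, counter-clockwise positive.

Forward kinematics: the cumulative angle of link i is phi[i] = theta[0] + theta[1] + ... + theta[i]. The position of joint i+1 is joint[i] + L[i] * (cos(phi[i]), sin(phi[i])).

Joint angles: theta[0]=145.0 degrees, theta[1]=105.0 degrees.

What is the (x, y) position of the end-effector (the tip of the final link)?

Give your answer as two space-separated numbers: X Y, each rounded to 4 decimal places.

joint[0] = (0.0000, 0.0000)  (base)
link 0: phi[0] = 145 = 145 deg
  cos(145 deg) = -0.8192, sin(145 deg) = 0.5736
  joint[1] = (0.0000, 0.0000) + 7.1 * (-0.8192, 0.5736) = (0.0000 + -5.8160, 0.0000 + 4.0724) = (-5.8160, 4.0724)
link 1: phi[1] = 145 + 105 = 250 deg
  cos(250 deg) = -0.3420, sin(250 deg) = -0.9397
  joint[2] = (-5.8160, 4.0724) + 4.7 * (-0.3420, -0.9397) = (-5.8160 + -1.6075, 4.0724 + -4.4166) = (-7.4235, -0.3442)
End effector: (-7.4235, -0.3442)

Answer: -7.4235 -0.3442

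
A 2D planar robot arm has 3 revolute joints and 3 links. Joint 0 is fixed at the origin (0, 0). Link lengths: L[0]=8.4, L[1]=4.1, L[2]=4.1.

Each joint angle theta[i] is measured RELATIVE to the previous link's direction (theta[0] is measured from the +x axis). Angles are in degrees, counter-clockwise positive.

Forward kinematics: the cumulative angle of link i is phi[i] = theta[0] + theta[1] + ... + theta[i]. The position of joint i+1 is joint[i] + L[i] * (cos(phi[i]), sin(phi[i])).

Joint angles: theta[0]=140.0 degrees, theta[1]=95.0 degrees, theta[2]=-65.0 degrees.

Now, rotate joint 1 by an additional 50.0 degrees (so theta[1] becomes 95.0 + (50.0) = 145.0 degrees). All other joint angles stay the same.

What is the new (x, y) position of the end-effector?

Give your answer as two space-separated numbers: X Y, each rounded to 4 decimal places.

joint[0] = (0.0000, 0.0000)  (base)
link 0: phi[0] = 140 = 140 deg
  cos(140 deg) = -0.7660, sin(140 deg) = 0.6428
  joint[1] = (0.0000, 0.0000) + 8.4 * (-0.7660, 0.6428) = (0.0000 + -6.4348, 0.0000 + 5.3994) = (-6.4348, 5.3994)
link 1: phi[1] = 140 + 145 = 285 deg
  cos(285 deg) = 0.2588, sin(285 deg) = -0.9659
  joint[2] = (-6.4348, 5.3994) + 4.1 * (0.2588, -0.9659) = (-6.4348 + 1.0612, 5.3994 + -3.9603) = (-5.3736, 1.4391)
link 2: phi[2] = 140 + 145 + -65 = 220 deg
  cos(220 deg) = -0.7660, sin(220 deg) = -0.6428
  joint[3] = (-5.3736, 1.4391) + 4.1 * (-0.7660, -0.6428) = (-5.3736 + -3.1408, 1.4391 + -2.6354) = (-8.5144, -1.1963)
End effector: (-8.5144, -1.1963)

Answer: -8.5144 -1.1963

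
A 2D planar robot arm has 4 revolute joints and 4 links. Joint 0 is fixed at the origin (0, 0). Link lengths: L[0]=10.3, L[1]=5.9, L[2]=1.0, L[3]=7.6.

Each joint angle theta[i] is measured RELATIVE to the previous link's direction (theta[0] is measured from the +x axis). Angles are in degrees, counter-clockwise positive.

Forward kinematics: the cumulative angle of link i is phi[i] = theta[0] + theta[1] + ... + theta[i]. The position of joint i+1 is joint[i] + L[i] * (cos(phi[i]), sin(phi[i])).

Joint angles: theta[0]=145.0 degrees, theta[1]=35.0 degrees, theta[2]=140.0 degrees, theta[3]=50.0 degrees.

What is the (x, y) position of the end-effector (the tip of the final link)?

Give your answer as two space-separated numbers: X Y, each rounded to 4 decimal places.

joint[0] = (0.0000, 0.0000)  (base)
link 0: phi[0] = 145 = 145 deg
  cos(145 deg) = -0.8192, sin(145 deg) = 0.5736
  joint[1] = (0.0000, 0.0000) + 10.3 * (-0.8192, 0.5736) = (0.0000 + -8.4373, 0.0000 + 5.9078) = (-8.4373, 5.9078)
link 1: phi[1] = 145 + 35 = 180 deg
  cos(180 deg) = -1.0000, sin(180 deg) = 0.0000
  joint[2] = (-8.4373, 5.9078) + 5.9 * (-1.0000, 0.0000) = (-8.4373 + -5.9000, 5.9078 + 0.0000) = (-14.3373, 5.9078)
link 2: phi[2] = 145 + 35 + 140 = 320 deg
  cos(320 deg) = 0.7660, sin(320 deg) = -0.6428
  joint[3] = (-14.3373, 5.9078) + 1 * (0.7660, -0.6428) = (-14.3373 + 0.7660, 5.9078 + -0.6428) = (-13.5712, 5.2650)
link 3: phi[3] = 145 + 35 + 140 + 50 = 370 deg
  cos(370 deg) = 0.9848, sin(370 deg) = 0.1736
  joint[4] = (-13.5712, 5.2650) + 7.6 * (0.9848, 0.1736) = (-13.5712 + 7.4845, 5.2650 + 1.3197) = (-6.0867, 6.5848)
End effector: (-6.0867, 6.5848)

Answer: -6.0867 6.5848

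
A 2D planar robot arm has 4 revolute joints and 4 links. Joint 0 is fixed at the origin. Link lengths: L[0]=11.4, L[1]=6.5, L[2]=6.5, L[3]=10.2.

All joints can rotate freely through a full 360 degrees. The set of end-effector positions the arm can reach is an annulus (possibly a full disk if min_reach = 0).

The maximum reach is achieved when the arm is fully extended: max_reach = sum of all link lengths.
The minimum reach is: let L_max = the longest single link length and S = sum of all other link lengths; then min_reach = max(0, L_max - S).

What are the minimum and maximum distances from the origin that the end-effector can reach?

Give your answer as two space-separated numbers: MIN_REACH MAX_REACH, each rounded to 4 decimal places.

Link lengths: [11.4, 6.5, 6.5, 10.2]
max_reach = 11.4 + 6.5 + 6.5 + 10.2 = 34.6
L_max = max([11.4, 6.5, 6.5, 10.2]) = 11.4
S (sum of others) = 34.6 - 11.4 = 23.2
min_reach = max(0, 11.4 - 23.2) = max(0, -11.8) = 0

Answer: 0.0000 34.6000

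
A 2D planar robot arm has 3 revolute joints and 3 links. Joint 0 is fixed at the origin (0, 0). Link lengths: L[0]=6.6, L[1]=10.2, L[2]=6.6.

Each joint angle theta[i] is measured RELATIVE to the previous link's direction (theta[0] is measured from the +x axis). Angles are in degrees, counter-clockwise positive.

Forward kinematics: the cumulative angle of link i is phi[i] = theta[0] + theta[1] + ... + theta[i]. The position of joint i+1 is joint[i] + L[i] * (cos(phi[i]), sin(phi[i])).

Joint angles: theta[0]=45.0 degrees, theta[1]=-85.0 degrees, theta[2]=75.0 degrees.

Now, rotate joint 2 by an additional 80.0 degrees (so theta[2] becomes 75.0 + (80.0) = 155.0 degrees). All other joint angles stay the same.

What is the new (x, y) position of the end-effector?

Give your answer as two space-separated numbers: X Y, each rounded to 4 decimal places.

joint[0] = (0.0000, 0.0000)  (base)
link 0: phi[0] = 45 = 45 deg
  cos(45 deg) = 0.7071, sin(45 deg) = 0.7071
  joint[1] = (0.0000, 0.0000) + 6.6 * (0.7071, 0.7071) = (0.0000 + 4.6669, 0.0000 + 4.6669) = (4.6669, 4.6669)
link 1: phi[1] = 45 + -85 = -40 deg
  cos(-40 deg) = 0.7660, sin(-40 deg) = -0.6428
  joint[2] = (4.6669, 4.6669) + 10.2 * (0.7660, -0.6428) = (4.6669 + 7.8137, 4.6669 + -6.5564) = (12.4806, -1.8895)
link 2: phi[2] = 45 + -85 + 155 = 115 deg
  cos(115 deg) = -0.4226, sin(115 deg) = 0.9063
  joint[3] = (12.4806, -1.8895) + 6.6 * (-0.4226, 0.9063) = (12.4806 + -2.7893, -1.8895 + 5.9816) = (9.6913, 4.0921)
End effector: (9.6913, 4.0921)

Answer: 9.6913 4.0921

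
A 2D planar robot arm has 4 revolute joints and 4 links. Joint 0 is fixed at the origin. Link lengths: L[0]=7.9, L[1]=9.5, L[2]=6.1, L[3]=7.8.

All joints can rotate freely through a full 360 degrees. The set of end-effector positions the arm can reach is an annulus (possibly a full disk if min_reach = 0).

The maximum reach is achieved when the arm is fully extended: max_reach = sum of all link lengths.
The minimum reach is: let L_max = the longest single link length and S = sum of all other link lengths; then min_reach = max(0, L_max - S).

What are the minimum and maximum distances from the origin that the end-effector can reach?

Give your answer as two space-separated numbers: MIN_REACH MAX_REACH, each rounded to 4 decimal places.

Answer: 0.0000 31.3000

Derivation:
Link lengths: [7.9, 9.5, 6.1, 7.8]
max_reach = 7.9 + 9.5 + 6.1 + 7.8 = 31.3
L_max = max([7.9, 9.5, 6.1, 7.8]) = 9.5
S (sum of others) = 31.3 - 9.5 = 21.8
min_reach = max(0, 9.5 - 21.8) = max(0, -12.3) = 0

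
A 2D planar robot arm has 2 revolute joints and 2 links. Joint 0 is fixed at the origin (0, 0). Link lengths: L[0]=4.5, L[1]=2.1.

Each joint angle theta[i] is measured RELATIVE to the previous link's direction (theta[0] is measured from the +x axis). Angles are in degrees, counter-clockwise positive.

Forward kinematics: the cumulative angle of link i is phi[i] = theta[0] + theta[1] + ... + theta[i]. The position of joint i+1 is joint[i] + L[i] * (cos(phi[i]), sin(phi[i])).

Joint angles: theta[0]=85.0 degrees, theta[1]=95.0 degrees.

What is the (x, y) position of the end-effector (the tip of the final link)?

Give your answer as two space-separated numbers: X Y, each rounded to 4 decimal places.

Answer: -1.7078 4.4829

Derivation:
joint[0] = (0.0000, 0.0000)  (base)
link 0: phi[0] = 85 = 85 deg
  cos(85 deg) = 0.0872, sin(85 deg) = 0.9962
  joint[1] = (0.0000, 0.0000) + 4.5 * (0.0872, 0.9962) = (0.0000 + 0.3922, 0.0000 + 4.4829) = (0.3922, 4.4829)
link 1: phi[1] = 85 + 95 = 180 deg
  cos(180 deg) = -1.0000, sin(180 deg) = 0.0000
  joint[2] = (0.3922, 4.4829) + 2.1 * (-1.0000, 0.0000) = (0.3922 + -2.1000, 4.4829 + 0.0000) = (-1.7078, 4.4829)
End effector: (-1.7078, 4.4829)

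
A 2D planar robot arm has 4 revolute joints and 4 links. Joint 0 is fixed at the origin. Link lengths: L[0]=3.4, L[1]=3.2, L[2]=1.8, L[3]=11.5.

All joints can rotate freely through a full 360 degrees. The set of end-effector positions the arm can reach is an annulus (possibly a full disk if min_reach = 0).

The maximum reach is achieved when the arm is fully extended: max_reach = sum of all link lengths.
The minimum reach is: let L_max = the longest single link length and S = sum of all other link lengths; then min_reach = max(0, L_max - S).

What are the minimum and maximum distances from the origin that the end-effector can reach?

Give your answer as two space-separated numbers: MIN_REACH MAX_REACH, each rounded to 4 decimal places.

Link lengths: [3.4, 3.2, 1.8, 11.5]
max_reach = 3.4 + 3.2 + 1.8 + 11.5 = 19.9
L_max = max([3.4, 3.2, 1.8, 11.5]) = 11.5
S (sum of others) = 19.9 - 11.5 = 8.4
min_reach = max(0, 11.5 - 8.4) = max(0, 3.1) = 3.1

Answer: 3.1000 19.9000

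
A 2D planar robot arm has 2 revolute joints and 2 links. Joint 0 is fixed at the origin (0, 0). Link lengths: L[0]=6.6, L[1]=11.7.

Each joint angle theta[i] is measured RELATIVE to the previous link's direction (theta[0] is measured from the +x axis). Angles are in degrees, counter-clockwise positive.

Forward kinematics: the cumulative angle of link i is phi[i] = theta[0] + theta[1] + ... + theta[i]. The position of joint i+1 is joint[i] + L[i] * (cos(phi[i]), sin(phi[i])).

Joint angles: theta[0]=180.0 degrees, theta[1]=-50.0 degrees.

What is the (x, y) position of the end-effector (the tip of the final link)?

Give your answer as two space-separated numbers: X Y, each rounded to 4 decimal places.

joint[0] = (0.0000, 0.0000)  (base)
link 0: phi[0] = 180 = 180 deg
  cos(180 deg) = -1.0000, sin(180 deg) = 0.0000
  joint[1] = (0.0000, 0.0000) + 6.6 * (-1.0000, 0.0000) = (0.0000 + -6.6000, 0.0000 + 0.0000) = (-6.6000, 0.0000)
link 1: phi[1] = 180 + -50 = 130 deg
  cos(130 deg) = -0.6428, sin(130 deg) = 0.7660
  joint[2] = (-6.6000, 0.0000) + 11.7 * (-0.6428, 0.7660) = (-6.6000 + -7.5206, 0.0000 + 8.9627) = (-14.1206, 8.9627)
End effector: (-14.1206, 8.9627)

Answer: -14.1206 8.9627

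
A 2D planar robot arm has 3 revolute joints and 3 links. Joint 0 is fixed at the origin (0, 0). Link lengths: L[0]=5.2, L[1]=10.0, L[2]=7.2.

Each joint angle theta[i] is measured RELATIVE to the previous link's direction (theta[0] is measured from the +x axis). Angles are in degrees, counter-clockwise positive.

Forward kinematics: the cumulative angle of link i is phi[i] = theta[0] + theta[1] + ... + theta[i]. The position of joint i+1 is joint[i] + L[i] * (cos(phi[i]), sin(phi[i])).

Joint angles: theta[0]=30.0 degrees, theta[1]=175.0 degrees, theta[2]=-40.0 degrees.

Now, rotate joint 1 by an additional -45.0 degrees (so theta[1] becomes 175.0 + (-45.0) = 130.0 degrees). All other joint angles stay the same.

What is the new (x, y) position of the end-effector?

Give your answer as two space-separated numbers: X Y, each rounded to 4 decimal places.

Answer: -8.4936 12.2556

Derivation:
joint[0] = (0.0000, 0.0000)  (base)
link 0: phi[0] = 30 = 30 deg
  cos(30 deg) = 0.8660, sin(30 deg) = 0.5000
  joint[1] = (0.0000, 0.0000) + 5.2 * (0.8660, 0.5000) = (0.0000 + 4.5033, 0.0000 + 2.6000) = (4.5033, 2.6000)
link 1: phi[1] = 30 + 130 = 160 deg
  cos(160 deg) = -0.9397, sin(160 deg) = 0.3420
  joint[2] = (4.5033, 2.6000) + 10 * (-0.9397, 0.3420) = (4.5033 + -9.3969, 2.6000 + 3.4202) = (-4.8936, 6.0202)
link 2: phi[2] = 30 + 130 + -40 = 120 deg
  cos(120 deg) = -0.5000, sin(120 deg) = 0.8660
  joint[3] = (-4.8936, 6.0202) + 7.2 * (-0.5000, 0.8660) = (-4.8936 + -3.6000, 6.0202 + 6.2354) = (-8.4936, 12.2556)
End effector: (-8.4936, 12.2556)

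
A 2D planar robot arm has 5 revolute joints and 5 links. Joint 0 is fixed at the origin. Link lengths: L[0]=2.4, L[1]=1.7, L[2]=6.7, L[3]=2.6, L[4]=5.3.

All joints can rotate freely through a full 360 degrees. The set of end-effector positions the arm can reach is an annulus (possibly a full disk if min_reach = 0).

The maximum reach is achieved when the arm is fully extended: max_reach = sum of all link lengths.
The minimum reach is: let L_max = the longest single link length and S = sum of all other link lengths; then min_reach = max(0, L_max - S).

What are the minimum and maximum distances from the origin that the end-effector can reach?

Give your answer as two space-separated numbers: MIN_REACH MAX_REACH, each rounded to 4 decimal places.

Link lengths: [2.4, 1.7, 6.7, 2.6, 5.3]
max_reach = 2.4 + 1.7 + 6.7 + 2.6 + 5.3 = 18.7
L_max = max([2.4, 1.7, 6.7, 2.6, 5.3]) = 6.7
S (sum of others) = 18.7 - 6.7 = 12
min_reach = max(0, 6.7 - 12) = max(0, -5.3) = 0

Answer: 0.0000 18.7000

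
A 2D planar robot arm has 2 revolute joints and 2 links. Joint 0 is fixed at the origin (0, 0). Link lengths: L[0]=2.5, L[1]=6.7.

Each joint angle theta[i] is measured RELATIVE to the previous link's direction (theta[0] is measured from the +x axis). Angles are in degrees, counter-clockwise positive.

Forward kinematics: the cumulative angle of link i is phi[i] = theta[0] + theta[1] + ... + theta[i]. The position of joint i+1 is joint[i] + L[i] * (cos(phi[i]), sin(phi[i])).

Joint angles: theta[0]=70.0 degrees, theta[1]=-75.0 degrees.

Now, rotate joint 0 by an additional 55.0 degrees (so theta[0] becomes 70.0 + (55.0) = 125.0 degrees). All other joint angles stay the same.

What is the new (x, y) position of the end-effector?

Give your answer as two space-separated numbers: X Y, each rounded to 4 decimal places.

Answer: 2.8727 7.1804

Derivation:
joint[0] = (0.0000, 0.0000)  (base)
link 0: phi[0] = 125 = 125 deg
  cos(125 deg) = -0.5736, sin(125 deg) = 0.8192
  joint[1] = (0.0000, 0.0000) + 2.5 * (-0.5736, 0.8192) = (0.0000 + -1.4339, 0.0000 + 2.0479) = (-1.4339, 2.0479)
link 1: phi[1] = 125 + -75 = 50 deg
  cos(50 deg) = 0.6428, sin(50 deg) = 0.7660
  joint[2] = (-1.4339, 2.0479) + 6.7 * (0.6428, 0.7660) = (-1.4339 + 4.3067, 2.0479 + 5.1325) = (2.8727, 7.1804)
End effector: (2.8727, 7.1804)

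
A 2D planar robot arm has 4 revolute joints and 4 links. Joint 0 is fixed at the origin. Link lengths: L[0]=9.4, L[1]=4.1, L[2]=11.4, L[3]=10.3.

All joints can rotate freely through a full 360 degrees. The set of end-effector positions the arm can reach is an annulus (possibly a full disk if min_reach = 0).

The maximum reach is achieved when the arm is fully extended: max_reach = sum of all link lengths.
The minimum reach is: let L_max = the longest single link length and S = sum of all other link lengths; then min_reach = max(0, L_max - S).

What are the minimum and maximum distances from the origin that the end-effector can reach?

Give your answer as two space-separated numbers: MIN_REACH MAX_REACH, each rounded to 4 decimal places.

Answer: 0.0000 35.2000

Derivation:
Link lengths: [9.4, 4.1, 11.4, 10.3]
max_reach = 9.4 + 4.1 + 11.4 + 10.3 = 35.2
L_max = max([9.4, 4.1, 11.4, 10.3]) = 11.4
S (sum of others) = 35.2 - 11.4 = 23.8
min_reach = max(0, 11.4 - 23.8) = max(0, -12.4) = 0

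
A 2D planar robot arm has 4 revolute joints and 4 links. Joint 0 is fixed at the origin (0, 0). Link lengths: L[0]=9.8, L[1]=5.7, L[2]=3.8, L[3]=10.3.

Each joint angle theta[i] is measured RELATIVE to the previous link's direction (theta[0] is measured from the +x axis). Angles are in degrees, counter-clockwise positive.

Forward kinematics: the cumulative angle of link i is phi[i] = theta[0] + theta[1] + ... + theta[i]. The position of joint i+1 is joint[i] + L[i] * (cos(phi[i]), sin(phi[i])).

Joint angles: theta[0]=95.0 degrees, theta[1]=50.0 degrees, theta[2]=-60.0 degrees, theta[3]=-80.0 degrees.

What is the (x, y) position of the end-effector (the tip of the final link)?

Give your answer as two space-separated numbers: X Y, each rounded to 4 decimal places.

Answer: 5.0687 17.7153

Derivation:
joint[0] = (0.0000, 0.0000)  (base)
link 0: phi[0] = 95 = 95 deg
  cos(95 deg) = -0.0872, sin(95 deg) = 0.9962
  joint[1] = (0.0000, 0.0000) + 9.8 * (-0.0872, 0.9962) = (0.0000 + -0.8541, 0.0000 + 9.7627) = (-0.8541, 9.7627)
link 1: phi[1] = 95 + 50 = 145 deg
  cos(145 deg) = -0.8192, sin(145 deg) = 0.5736
  joint[2] = (-0.8541, 9.7627) + 5.7 * (-0.8192, 0.5736) = (-0.8541 + -4.6692, 9.7627 + 3.2694) = (-5.5233, 13.0321)
link 2: phi[2] = 95 + 50 + -60 = 85 deg
  cos(85 deg) = 0.0872, sin(85 deg) = 0.9962
  joint[3] = (-5.5233, 13.0321) + 3.8 * (0.0872, 0.9962) = (-5.5233 + 0.3312, 13.0321 + 3.7855) = (-5.1921, 16.8176)
link 3: phi[3] = 95 + 50 + -60 + -80 = 5 deg
  cos(5 deg) = 0.9962, sin(5 deg) = 0.0872
  joint[4] = (-5.1921, 16.8176) + 10.3 * (0.9962, 0.0872) = (-5.1921 + 10.2608, 16.8176 + 0.8977) = (5.0687, 17.7153)
End effector: (5.0687, 17.7153)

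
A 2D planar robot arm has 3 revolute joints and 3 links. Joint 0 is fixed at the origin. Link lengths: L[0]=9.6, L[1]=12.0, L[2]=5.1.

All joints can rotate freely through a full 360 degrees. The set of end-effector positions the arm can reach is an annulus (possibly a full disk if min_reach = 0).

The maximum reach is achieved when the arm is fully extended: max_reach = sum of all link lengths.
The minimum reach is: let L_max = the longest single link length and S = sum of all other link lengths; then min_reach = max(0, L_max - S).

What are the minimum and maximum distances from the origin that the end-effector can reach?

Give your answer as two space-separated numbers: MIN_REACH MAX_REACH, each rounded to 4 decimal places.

Link lengths: [9.6, 12.0, 5.1]
max_reach = 9.6 + 12 + 5.1 = 26.7
L_max = max([9.6, 12.0, 5.1]) = 12
S (sum of others) = 26.7 - 12 = 14.7
min_reach = max(0, 12 - 14.7) = max(0, -2.7) = 0

Answer: 0.0000 26.7000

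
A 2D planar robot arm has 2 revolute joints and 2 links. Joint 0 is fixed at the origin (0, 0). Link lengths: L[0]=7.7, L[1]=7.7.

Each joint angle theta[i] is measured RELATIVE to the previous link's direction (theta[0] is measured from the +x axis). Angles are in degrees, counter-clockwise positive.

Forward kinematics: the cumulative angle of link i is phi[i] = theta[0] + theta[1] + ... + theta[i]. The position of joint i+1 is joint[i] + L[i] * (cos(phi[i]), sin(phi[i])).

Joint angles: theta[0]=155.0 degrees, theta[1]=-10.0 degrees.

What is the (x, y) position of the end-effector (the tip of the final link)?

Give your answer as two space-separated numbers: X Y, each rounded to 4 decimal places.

joint[0] = (0.0000, 0.0000)  (base)
link 0: phi[0] = 155 = 155 deg
  cos(155 deg) = -0.9063, sin(155 deg) = 0.4226
  joint[1] = (0.0000, 0.0000) + 7.7 * (-0.9063, 0.4226) = (0.0000 + -6.9786, 0.0000 + 3.2542) = (-6.9786, 3.2542)
link 1: phi[1] = 155 + -10 = 145 deg
  cos(145 deg) = -0.8192, sin(145 deg) = 0.5736
  joint[2] = (-6.9786, 3.2542) + 7.7 * (-0.8192, 0.5736) = (-6.9786 + -6.3075, 3.2542 + 4.4165) = (-13.2860, 7.6707)
End effector: (-13.2860, 7.6707)

Answer: -13.2860 7.6707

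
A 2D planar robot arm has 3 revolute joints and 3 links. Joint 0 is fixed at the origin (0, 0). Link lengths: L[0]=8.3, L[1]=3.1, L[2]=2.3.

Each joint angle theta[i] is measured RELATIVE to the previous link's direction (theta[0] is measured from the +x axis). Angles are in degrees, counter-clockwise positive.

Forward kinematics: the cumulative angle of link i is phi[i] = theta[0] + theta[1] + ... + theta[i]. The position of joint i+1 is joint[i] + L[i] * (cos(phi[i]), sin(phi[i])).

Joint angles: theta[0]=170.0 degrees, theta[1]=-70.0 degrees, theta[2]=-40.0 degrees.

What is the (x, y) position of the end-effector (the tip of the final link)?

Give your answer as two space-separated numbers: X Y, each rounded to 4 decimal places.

Answer: -7.5622 6.4860

Derivation:
joint[0] = (0.0000, 0.0000)  (base)
link 0: phi[0] = 170 = 170 deg
  cos(170 deg) = -0.9848, sin(170 deg) = 0.1736
  joint[1] = (0.0000, 0.0000) + 8.3 * (-0.9848, 0.1736) = (0.0000 + -8.1739, 0.0000 + 1.4413) = (-8.1739, 1.4413)
link 1: phi[1] = 170 + -70 = 100 deg
  cos(100 deg) = -0.1736, sin(100 deg) = 0.9848
  joint[2] = (-8.1739, 1.4413) + 3.1 * (-0.1736, 0.9848) = (-8.1739 + -0.5383, 1.4413 + 3.0529) = (-8.7122, 4.4942)
link 2: phi[2] = 170 + -70 + -40 = 60 deg
  cos(60 deg) = 0.5000, sin(60 deg) = 0.8660
  joint[3] = (-8.7122, 4.4942) + 2.3 * (0.5000, 0.8660) = (-8.7122 + 1.1500, 4.4942 + 1.9919) = (-7.5622, 6.4860)
End effector: (-7.5622, 6.4860)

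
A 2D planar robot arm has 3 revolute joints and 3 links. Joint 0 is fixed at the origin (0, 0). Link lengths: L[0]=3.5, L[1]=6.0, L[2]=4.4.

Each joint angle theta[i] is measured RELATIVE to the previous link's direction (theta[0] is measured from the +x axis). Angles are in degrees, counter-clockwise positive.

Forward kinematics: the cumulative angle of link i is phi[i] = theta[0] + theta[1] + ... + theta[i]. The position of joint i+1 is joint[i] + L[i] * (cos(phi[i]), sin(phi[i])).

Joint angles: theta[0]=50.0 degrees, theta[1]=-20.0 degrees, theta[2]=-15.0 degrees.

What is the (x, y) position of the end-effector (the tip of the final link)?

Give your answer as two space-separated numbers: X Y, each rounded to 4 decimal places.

Answer: 11.6960 6.8200

Derivation:
joint[0] = (0.0000, 0.0000)  (base)
link 0: phi[0] = 50 = 50 deg
  cos(50 deg) = 0.6428, sin(50 deg) = 0.7660
  joint[1] = (0.0000, 0.0000) + 3.5 * (0.6428, 0.7660) = (0.0000 + 2.2498, 0.0000 + 2.6812) = (2.2498, 2.6812)
link 1: phi[1] = 50 + -20 = 30 deg
  cos(30 deg) = 0.8660, sin(30 deg) = 0.5000
  joint[2] = (2.2498, 2.6812) + 6 * (0.8660, 0.5000) = (2.2498 + 5.1962, 2.6812 + 3.0000) = (7.4459, 5.6812)
link 2: phi[2] = 50 + -20 + -15 = 15 deg
  cos(15 deg) = 0.9659, sin(15 deg) = 0.2588
  joint[3] = (7.4459, 5.6812) + 4.4 * (0.9659, 0.2588) = (7.4459 + 4.2501, 5.6812 + 1.1388) = (11.6960, 6.8200)
End effector: (11.6960, 6.8200)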